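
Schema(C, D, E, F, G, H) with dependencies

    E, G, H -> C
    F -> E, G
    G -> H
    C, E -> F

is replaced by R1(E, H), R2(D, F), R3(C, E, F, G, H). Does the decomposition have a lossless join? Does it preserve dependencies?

Lossless test (chase): Rows 2 and 3 agree on F; apply F→E, G and equate their E, G entries. Rows 2 and 3 agree on G; apply G→H and equate their H entries. Rows 2 and 3 agree on E, G, H; apply E, G, H→C and equate their C entries. Row 2 is now all distinguished symbols — the join is lossless.
Dependency preservation: every FD's attributes lie within a single fragment, so each can be enforced locally — preserved.

lossless and dependency-preserving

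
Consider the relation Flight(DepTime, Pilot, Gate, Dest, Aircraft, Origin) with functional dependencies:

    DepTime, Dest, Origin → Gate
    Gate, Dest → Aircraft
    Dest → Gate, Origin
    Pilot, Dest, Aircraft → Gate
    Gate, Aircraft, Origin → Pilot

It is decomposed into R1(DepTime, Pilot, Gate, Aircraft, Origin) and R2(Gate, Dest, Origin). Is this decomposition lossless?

No

Common attributes: R1 ∩ R2 = {Gate, Origin}.
No dependency enlarges {Gate, Origin}, so (Gate, Origin)⁺ = {Gate, Origin}.
The closure contains neither all of R1 = {DepTime, Pilot, Gate, Aircraft, Origin} nor all of R2 = {Gate, Dest, Origin}, so the common attributes are not a superkey of either fragment. The join is lossy.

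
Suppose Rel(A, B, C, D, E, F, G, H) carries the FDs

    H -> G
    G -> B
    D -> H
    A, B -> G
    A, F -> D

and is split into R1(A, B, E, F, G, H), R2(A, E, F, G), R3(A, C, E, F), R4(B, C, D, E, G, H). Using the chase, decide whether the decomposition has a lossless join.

Chase test. Columns are A, B, C, D, E, F, G, H; row i has aⱼ where attribute j ∈ Ri, else bᵢⱼ.
Initial tableau (one row per fragment):
  row 1: a1 a2 b13 b14 a5 a6 a7 a8
  row 2: a1 b22 b23 b24 a5 a6 a7 b28
  row 3: a1 b32 a3 b34 a5 a6 b37 b38
  row 4: b41 a2 a3 a4 a5 b46 a7 a8
Rows 1 and 2 agree on G; apply G→B and equate their B entries.
Rows 1 and 2 agree on A, F; apply A, F→D and equate their D entries.
Rows 1 and 3 agree on A, F; apply A, F→D and equate their D entries.
Rows 1 and 2 agree on D; apply D→H and equate their H entries.
Rows 1 and 3 agree on D; apply D→H and equate their H entries.
Rows 1 and 3 agree on H; apply H→G and equate their G entries.
Rows 1 and 3 agree on G; apply G→B and equate their B entries.
No row becomes fully distinguished — the join is lossy.

No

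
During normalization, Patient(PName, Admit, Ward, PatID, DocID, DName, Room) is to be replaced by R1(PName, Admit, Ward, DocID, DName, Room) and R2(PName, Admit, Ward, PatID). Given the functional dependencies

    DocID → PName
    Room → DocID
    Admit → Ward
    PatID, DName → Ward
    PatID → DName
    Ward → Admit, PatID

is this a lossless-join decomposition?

Yes

Common attributes: R1 ∩ R2 = {PName, Admit, Ward}.
Closure of {PName, Admit, Ward}: Ward → Admit, PatID applies, adding PatID; PatID → DName applies, adding DName. So (PName, Admit, Ward)⁺ = {PName, Admit, Ward, PatID, DName}.
This closure contains every attribute of R2, so R1 ∩ R2 → R2. The join is lossless.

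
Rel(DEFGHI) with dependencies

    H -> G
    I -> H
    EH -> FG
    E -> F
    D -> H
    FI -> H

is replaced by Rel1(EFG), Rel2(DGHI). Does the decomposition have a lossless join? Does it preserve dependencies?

lossy but dependency-preserving

Lossless test: (G)⁺ = {G}, which is a superkey of neither fragment — lossy.
Dependency preservation: EH → FG; FI → H are not contained in any single fragment, but the restricted closure of each left-hand side across the fragments still reaches the right-hand side; the remaining FDs each lie inside some fragment. All dependencies are preserved.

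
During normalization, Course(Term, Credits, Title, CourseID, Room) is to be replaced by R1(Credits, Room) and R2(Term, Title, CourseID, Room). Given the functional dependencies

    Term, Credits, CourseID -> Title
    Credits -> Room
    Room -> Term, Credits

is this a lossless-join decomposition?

Common attributes: R1 ∩ R2 = {Room}.
Closure of {Room}: Room → Term, Credits applies, adding Term, Credits. So (Room)⁺ = {Term, Credits, Room}.
This closure contains every attribute of R1, so R1 ∩ R2 → R1. The join is lossless.

Yes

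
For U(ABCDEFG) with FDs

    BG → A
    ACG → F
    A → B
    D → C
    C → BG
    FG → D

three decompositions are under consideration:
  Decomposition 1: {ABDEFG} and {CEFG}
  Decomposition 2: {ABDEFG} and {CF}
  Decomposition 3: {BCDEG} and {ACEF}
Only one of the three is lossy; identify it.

Decomposition 1: common = {EFG}, closure = {ABCDEFG} → lossless.
Decomposition 2: common = {F}, closure = {F} → lossy.
Decomposition 3: common = {CE}, closure = {ABCDEFG} → lossless.

Decomposition 2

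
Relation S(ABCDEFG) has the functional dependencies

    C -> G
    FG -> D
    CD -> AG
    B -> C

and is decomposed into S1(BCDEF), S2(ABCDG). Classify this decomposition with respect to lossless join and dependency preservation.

lossless but not dependency-preserving

Lossless test: (BCD)⁺ = {ABCDG}, which contains all of one fragment — lossless.
Dependency preservation: the restricted closure of {FG} across the fragments never reaches {D}, so FG → D cannot be enforced without a join — not preserved.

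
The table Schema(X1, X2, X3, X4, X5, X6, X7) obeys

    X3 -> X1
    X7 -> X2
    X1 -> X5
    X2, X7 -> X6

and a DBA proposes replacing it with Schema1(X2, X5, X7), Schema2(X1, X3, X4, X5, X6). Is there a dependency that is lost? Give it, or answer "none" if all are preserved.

X2, X7 -> X6

Check X2, X7 → X6: no single fragment contains all of {X2, X6, X7}, and the restricted closure of {X2, X7} across the fragments never reaches {X6}.
X3 → X1 is preserved.
X7 → X2 is preserved.
X1 → X5 is preserved.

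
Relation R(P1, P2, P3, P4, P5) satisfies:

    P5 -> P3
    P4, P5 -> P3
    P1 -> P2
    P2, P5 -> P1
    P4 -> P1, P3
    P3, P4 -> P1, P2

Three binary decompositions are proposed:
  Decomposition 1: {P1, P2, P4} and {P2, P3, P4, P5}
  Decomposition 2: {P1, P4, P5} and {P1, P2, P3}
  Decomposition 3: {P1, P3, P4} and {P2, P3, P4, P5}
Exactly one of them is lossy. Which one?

Decomposition 1: common = {P2, P4}, closure = {P1, P2, P3, P4} → lossless.
Decomposition 2: common = {P1}, closure = {P1, P2} → lossy.
Decomposition 3: common = {P3, P4}, closure = {P1, P2, P3, P4} → lossless.

Decomposition 2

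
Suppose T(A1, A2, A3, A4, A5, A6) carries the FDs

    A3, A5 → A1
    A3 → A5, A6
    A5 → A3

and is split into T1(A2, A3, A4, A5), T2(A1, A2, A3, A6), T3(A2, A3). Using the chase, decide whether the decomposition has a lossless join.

Yes

Chase test. Columns are A1, A2, A3, A4, A5, A6; row i has aⱼ where attribute j ∈ Ti, else bᵢⱼ.
Initial tableau (one row per fragment):
  row 1: b11 a2 a3 a4 a5 b16
  row 2: a1 a2 a3 b24 b25 a6
  row 3: b31 a2 a3 b34 b35 b36
Rows 1 and 2 agree on A3; apply A3→A5, A6 and equate their A5, A6 entries.
Rows 1 and 3 agree on A3; apply A3→A5, A6 and equate their A5, A6 entries.
Rows 1 and 2 agree on A3, A5; apply A3, A5→A1 and equate their A1 entries.
Rows 1 and 3 agree on A3, A5; apply A3, A5→A1 and equate their A1 entries.
Row 1 is now all distinguished symbols — the join is lossless.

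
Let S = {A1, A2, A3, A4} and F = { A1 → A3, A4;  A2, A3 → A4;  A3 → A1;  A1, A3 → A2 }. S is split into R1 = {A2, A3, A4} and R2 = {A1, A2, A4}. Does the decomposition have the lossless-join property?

Common attributes: R1 ∩ R2 = {A2, A4}.
No dependency enlarges {A2, A4}, so (A2, A4)⁺ = {A2, A4}.
The closure contains neither all of R1 = {A2, A3, A4} nor all of R2 = {A1, A2, A4}, so the common attributes are not a superkey of either fragment. The join is lossy.

No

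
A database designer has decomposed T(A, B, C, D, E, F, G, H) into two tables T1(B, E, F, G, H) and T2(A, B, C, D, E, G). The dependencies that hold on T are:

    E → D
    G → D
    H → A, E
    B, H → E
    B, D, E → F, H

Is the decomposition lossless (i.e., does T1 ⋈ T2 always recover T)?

Yes

Common attributes: T1 ∩ T2 = {B, E, G}.
Closure of {B, E, G}: E → D applies, adding D; B, D, E → F, H applies, adding F, H; H → A, E applies, adding A. So (B, E, G)⁺ = {A, B, D, E, F, G, H}.
This closure contains every attribute of T1, so T1 ∩ T2 → T1. The join is lossless.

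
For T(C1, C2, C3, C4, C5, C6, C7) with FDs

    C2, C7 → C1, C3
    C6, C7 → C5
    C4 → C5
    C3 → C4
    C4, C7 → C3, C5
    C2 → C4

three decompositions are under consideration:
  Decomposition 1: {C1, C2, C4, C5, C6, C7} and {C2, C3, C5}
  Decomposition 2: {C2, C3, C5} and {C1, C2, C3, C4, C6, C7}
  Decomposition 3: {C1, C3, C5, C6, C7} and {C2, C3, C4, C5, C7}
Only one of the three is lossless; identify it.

Decomposition 1: common = {C2, C5}, closure = {C2, C4, C5} → lossy.
Decomposition 2: common = {C2, C3}, closure = {C2, C3, C4, C5} → lossless.
Decomposition 3: common = {C3, C5, C7}, closure = {C3, C4, C5, C7} → lossy.

Decomposition 2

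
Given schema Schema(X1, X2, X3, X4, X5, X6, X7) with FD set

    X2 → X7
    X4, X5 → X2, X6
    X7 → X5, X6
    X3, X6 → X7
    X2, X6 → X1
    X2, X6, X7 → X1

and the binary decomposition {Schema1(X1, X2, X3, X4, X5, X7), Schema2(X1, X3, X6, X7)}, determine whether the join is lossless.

Common attributes: Schema1 ∩ Schema2 = {X1, X3, X7}.
Closure of {X1, X3, X7}: X7 → X5, X6 applies, adding X5, X6. So (X1, X3, X7)⁺ = {X1, X3, X5, X6, X7}.
This closure contains every attribute of Schema2, so Schema1 ∩ Schema2 → Schema2. The join is lossless.

Yes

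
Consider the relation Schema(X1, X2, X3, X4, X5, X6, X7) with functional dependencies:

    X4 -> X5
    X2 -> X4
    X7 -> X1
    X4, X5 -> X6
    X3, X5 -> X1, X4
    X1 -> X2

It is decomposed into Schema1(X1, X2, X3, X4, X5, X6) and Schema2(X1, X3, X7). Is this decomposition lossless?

Yes

Common attributes: Schema1 ∩ Schema2 = {X1, X3}.
Closure of {X1, X3}: X1 → X2 applies, adding X2; X2 → X4 applies, adding X4; X4 → X5 applies, adding X5; X4, X5 → X6 applies, adding X6. So (X1, X3)⁺ = {X1, X2, X3, X4, X5, X6}.
This closure contains every attribute of Schema1, so Schema1 ∩ Schema2 → Schema1. The join is lossless.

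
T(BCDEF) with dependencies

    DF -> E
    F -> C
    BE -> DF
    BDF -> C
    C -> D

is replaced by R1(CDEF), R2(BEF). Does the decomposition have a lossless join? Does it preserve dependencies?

Lossless test: (EF)⁺ = {CDEF}, which contains all of one fragment — lossless.
Dependency preservation: BE → DF; BDF → C are not contained in any single fragment, but the restricted closure of each left-hand side across the fragments still reaches the right-hand side; the remaining FDs each lie inside some fragment. All dependencies are preserved.

lossless and dependency-preserving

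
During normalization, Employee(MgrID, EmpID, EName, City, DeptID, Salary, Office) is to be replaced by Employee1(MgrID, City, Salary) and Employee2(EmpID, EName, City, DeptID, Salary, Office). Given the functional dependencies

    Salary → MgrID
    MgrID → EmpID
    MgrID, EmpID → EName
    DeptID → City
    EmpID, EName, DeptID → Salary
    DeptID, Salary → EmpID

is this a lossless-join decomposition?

Yes

Common attributes: Employee1 ∩ Employee2 = {City, Salary}.
Closure of {City, Salary}: Salary → MgrID applies, adding MgrID; MgrID → EmpID applies, adding EmpID; MgrID, EmpID → EName applies, adding EName. So (City, Salary)⁺ = {MgrID, EmpID, EName, City, Salary}.
This closure contains every attribute of Employee1, so Employee1 ∩ Employee2 → Employee1. The join is lossless.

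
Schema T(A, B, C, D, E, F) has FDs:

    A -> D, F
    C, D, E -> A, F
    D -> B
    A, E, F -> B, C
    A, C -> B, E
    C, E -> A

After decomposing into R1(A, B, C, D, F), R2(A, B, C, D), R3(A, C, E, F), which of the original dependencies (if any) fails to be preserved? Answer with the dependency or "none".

A → D, F lies within R1.
C, D, E → A, F: restricted closure across fragments reaches A, F.
D → B lies within R1.
A, E, F → B, C: restricted closure across fragments reaches B, C.
A, C → B, E: restricted closure across fragments reaches B, E.
C, E → A lies within R3.
Every dependency is enforceable on the fragments, so the decomposition is dependency-preserving.

none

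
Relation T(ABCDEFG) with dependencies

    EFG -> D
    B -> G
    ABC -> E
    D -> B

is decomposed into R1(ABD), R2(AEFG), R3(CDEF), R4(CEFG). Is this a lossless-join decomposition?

No

Chase test. Columns are ABCDEFG; row i has aⱼ where attribute j ∈ Ri, else bᵢⱼ.
Initial tableau (one row per fragment):
  row 1: a1 a2 b13 a4 b15 b16 b17
  row 2: a1 b22 b23 b24 a5 a6 a7
  row 3: b31 b32 a3 a4 a5 a6 b37
  row 4: b41 b42 a3 b44 a5 a6 a7
Rows 2 and 4 agree on EFG; apply EFG→D and equate their D entries.
Rows 1 and 3 agree on D; apply D→B and equate their B entries.
Rows 2 and 4 agree on D; apply D→B and equate their B entries.
Rows 1 and 3 agree on B; apply B→G and equate their G entries.
No row becomes fully distinguished — the join is lossy.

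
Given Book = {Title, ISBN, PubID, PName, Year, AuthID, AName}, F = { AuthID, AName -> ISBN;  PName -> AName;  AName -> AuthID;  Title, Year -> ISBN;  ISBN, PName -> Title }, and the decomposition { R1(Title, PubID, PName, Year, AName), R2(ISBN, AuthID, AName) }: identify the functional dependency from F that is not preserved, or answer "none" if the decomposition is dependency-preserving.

Title, Year -> ISBN

Check Title, Year → ISBN: no single fragment contains all of {Title, ISBN, Year}, and the restricted closure of {Title, Year} across the fragments never reaches {ISBN}.
AuthID, AName → ISBN is preserved.
PName → AName is preserved.
AName → AuthID is preserved.
ISBN, PName → Title is preserved.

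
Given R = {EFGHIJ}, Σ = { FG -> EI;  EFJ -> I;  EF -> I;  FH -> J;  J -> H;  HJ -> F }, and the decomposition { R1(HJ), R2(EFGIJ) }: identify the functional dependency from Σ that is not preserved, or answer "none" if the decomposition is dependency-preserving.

FH -> J

Check FH → J: no single fragment contains all of {FHJ}, and the restricted closure of {FH} across the fragments never reaches {J}.
FG → EI is preserved.
EFJ → I is preserved.
EF → I is preserved.
J → H is preserved.
HJ → F is preserved.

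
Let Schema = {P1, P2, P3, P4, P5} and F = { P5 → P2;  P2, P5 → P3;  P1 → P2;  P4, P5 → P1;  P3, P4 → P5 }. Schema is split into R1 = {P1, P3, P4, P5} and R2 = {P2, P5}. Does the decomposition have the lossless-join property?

Common attributes: R1 ∩ R2 = {P5}.
Closure of {P5}: P5 → P2 applies, adding P2; P2, P5 → P3 applies, adding P3. So (P5)⁺ = {P2, P3, P5}.
This closure contains every attribute of R2, so R1 ∩ R2 → R2. The join is lossless.

Yes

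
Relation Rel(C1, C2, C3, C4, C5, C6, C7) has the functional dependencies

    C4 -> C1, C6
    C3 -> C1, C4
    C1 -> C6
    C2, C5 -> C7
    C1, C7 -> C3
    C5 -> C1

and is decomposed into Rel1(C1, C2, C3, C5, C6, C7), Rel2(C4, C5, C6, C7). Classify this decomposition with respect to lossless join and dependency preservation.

Lossless test: (C5, C6, C7)⁺ = {C1, C3, C4, C5, C6, C7}, which contains all of one fragment — lossless.
Dependency preservation: the restricted closure of {C4} across the fragments never reaches {C1, C6}, so C4 → C1, C6 cannot be enforced without a join — not preserved.

lossless but not dependency-preserving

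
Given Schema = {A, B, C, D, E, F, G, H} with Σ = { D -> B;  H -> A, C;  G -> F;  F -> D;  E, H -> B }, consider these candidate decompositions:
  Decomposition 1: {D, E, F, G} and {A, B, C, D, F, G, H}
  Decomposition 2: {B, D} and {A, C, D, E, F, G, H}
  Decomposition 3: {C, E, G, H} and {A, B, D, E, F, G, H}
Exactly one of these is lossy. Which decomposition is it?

Decomposition 1

Decomposition 1: common = {D, F, G}, closure = {B, D, F, G} → lossy.
Decomposition 2: common = {D}, closure = {B, D} → lossless.
Decomposition 3: common = {E, G, H}, closure = {A, B, C, D, E, F, G, H} → lossless.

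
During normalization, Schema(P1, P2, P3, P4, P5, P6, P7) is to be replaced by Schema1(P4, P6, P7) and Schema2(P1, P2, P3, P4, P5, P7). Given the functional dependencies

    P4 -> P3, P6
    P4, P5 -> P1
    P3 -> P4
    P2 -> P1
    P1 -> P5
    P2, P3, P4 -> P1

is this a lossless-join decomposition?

Common attributes: Schema1 ∩ Schema2 = {P4, P7}.
Closure of {P4, P7}: P4 → P3, P6 applies, adding P3, P6. So (P4, P7)⁺ = {P3, P4, P6, P7}.
This closure contains every attribute of Schema1, so Schema1 ∩ Schema2 → Schema1. The join is lossless.

Yes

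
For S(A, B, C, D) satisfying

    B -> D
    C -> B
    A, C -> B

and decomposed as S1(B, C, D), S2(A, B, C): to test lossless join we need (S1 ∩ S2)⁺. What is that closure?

B, C, D

S1 ∩ S2 = {B, C}.
B → D applies, adding D
Closure: {B, C, D}.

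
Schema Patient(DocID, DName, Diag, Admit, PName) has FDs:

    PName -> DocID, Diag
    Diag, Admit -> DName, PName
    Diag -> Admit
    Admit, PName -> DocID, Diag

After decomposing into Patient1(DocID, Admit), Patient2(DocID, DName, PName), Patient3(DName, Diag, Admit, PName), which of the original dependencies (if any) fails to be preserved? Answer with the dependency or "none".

PName → DocID, Diag: restricted closure across fragments reaches DocID, Diag.
Diag, Admit → DName, PName lies within Patient3.
Diag → Admit lies within Patient3.
Admit, PName → DocID, Diag: restricted closure across fragments reaches DocID, Diag.
Every dependency is enforceable on the fragments, so the decomposition is dependency-preserving.

none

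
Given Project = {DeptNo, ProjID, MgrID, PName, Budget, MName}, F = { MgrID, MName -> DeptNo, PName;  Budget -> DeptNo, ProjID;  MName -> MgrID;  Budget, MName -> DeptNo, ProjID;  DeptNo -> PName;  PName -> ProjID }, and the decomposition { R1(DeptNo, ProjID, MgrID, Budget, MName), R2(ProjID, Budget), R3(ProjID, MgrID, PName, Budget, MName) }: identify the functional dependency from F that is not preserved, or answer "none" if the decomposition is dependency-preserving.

DeptNo -> PName

Check DeptNo → PName: no single fragment contains all of {DeptNo, PName}, and the restricted closure of {DeptNo} across the fragments never reaches {PName}.
MgrID, MName → DeptNo, PName is preserved.
Budget → DeptNo, ProjID is preserved.
MName → MgrID is preserved.
Budget, MName → DeptNo, ProjID is preserved.
PName → ProjID is preserved.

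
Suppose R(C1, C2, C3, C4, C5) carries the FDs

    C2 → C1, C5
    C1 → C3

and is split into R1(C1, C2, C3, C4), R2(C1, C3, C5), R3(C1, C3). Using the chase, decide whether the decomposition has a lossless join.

Chase test. Columns are C1, C2, C3, C4, C5; row i has aⱼ where attribute j ∈ Ri, else bᵢⱼ.
Initial tableau (one row per fragment):
  row 1: a1 a2 a3 a4 b15
  row 2: a1 b22 a3 b24 a5
  row 3: a1 b32 a3 b34 b35
No row becomes fully distinguished — the join is lossy.

No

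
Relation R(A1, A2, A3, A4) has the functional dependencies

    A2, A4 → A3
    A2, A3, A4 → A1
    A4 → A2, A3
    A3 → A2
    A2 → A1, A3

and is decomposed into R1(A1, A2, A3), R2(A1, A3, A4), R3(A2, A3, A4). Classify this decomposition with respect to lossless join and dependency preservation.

Lossless test (chase): Rows 2 and 3 agree on A4; apply A4→A2, A3 and equate their A2, A3 entries. Rows 1 and 3 agree on A2; apply A2→A1, A3 and equate their A1, A3 entries. Row 2 is now all distinguished symbols — the join is lossless.
Dependency preservation: A2, A3, A4 → A1 is not contained in any single fragment, but the restricted closure of its left-hand side across the fragments still reaches the right-hand side; the remaining FDs each lie inside some fragment. All dependencies are preserved.

lossless and dependency-preserving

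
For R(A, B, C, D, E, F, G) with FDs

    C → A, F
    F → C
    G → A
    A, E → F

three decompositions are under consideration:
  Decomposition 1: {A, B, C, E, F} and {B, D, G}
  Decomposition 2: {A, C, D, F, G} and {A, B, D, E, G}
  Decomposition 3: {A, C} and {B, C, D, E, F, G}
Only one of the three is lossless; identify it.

Decomposition 1: common = {B}, closure = {B} → lossy.
Decomposition 2: common = {A, D, G}, closure = {A, D, G} → lossy.
Decomposition 3: common = {C}, closure = {A, C, F} → lossless.

Decomposition 3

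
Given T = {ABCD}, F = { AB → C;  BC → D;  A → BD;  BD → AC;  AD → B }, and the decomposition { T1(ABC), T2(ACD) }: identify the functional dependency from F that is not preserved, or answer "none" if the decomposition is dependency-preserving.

Check BD → AC: no single fragment contains all of {ABCD}, and the restricted closure of {BD} across the fragments never reaches {AC}.
AB → C is preserved.
BC → D is preserved.
A → BD is preserved.
AD → B is preserved.

BD → AC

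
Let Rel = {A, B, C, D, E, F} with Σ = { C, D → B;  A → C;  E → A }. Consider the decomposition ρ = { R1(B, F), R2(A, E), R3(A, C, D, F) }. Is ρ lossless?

No

Chase test. Columns are A, B, C, D, E, F; row i has aⱼ where attribute j ∈ Ri, else bᵢⱼ.
Initial tableau (one row per fragment):
  row 1: b11 a2 b13 b14 b15 a6
  row 2: a1 b22 b23 b24 a5 b26
  row 3: a1 b32 a3 a4 b35 a6
Rows 2 and 3 agree on A; apply A→C and equate their C entries.
No row becomes fully distinguished — the join is lossy.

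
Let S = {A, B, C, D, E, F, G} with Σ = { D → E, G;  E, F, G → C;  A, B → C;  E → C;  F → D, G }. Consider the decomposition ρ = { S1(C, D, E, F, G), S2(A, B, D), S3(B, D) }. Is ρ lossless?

Chase test. Columns are A, B, C, D, E, F, G; row i has aⱼ where attribute j ∈ Si, else bᵢⱼ.
Initial tableau (one row per fragment):
  row 1: b11 b12 a3 a4 a5 a6 a7
  row 2: a1 a2 b23 a4 b25 b26 b27
  row 3: b31 a2 b33 a4 b35 b36 b37
Rows 1 and 2 agree on D; apply D→E, G and equate their E, G entries.
Rows 1 and 3 agree on D; apply D→E, G and equate their E, G entries.
Rows 1 and 2 agree on E; apply E→C and equate their C entries.
Rows 1 and 3 agree on E; apply E→C and equate their C entries.
No row becomes fully distinguished — the join is lossy.

No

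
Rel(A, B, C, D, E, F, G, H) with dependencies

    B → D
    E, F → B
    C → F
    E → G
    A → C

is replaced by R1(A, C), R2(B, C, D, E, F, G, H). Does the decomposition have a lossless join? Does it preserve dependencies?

lossy but dependency-preserving

Lossless test: (C)⁺ = {C, F}, which is a superkey of neither fragment — lossy.
Dependency preservation: every FD's attributes lie within a single fragment, so each can be enforced locally — preserved.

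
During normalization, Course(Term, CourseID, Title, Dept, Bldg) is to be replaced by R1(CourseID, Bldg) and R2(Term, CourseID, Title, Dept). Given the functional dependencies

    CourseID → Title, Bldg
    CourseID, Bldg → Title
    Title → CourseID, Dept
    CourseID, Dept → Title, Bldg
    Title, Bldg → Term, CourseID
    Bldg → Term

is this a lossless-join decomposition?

Yes

Common attributes: R1 ∩ R2 = {CourseID}.
Closure of {CourseID}: CourseID → Title, Bldg applies, adding Title, Bldg; Title → CourseID, Dept applies, adding Dept; Title, Bldg → Term, CourseID applies, adding Term. So (CourseID)⁺ = {Term, CourseID, Title, Dept, Bldg}.
This closure contains every attribute of R1, so R1 ∩ R2 → R1. The join is lossless.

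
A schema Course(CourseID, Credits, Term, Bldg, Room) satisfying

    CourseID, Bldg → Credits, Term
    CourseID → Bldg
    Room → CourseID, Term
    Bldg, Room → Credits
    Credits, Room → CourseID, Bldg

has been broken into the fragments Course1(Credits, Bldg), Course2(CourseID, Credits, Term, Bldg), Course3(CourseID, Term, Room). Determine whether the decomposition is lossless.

Yes

Chase test. Columns are CourseID, Credits, Term, Bldg, Room; row i has aⱼ where attribute j ∈ Coursei, else bᵢⱼ.
Initial tableau (one row per fragment):
  row 1: b11 a2 b13 a4 b15
  row 2: a1 a2 a3 a4 b25
  row 3: a1 b32 a3 b34 a5
Rows 2 and 3 agree on CourseID; apply CourseID→Bldg and equate their Bldg entries.
Rows 2 and 3 agree on CourseID, Bldg; apply CourseID, Bldg→Credits, Term and equate their Credits, Term entries.
Row 3 is now all distinguished symbols — the join is lossless.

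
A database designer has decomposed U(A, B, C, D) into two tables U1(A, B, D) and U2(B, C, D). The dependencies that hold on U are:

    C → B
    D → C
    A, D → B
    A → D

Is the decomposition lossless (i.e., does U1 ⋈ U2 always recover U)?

Yes

Common attributes: U1 ∩ U2 = {B, D}.
Closure of {B, D}: D → C applies, adding C. So (B, D)⁺ = {B, C, D}.
This closure contains every attribute of U2, so U1 ∩ U2 → U2. The join is lossless.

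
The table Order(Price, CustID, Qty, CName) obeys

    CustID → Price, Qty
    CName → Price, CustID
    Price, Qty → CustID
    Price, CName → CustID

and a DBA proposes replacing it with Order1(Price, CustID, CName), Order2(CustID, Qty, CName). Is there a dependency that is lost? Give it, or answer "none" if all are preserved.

Check Price, Qty → CustID: no single fragment contains all of {Price, CustID, Qty}, and the restricted closure of {Price, Qty} across the fragments never reaches {CustID}.
CustID → Price, Qty is preserved.
CName → Price, CustID is preserved.
Price, CName → CustID is preserved.

Price, Qty → CustID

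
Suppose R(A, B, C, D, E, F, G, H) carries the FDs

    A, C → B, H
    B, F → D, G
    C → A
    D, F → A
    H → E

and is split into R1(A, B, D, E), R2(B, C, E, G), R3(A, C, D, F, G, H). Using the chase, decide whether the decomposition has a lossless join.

Yes

Chase test. Columns are A, B, C, D, E, F, G, H; row i has aⱼ where attribute j ∈ Ri, else bᵢⱼ.
Initial tableau (one row per fragment):
  row 1: a1 a2 b13 a4 a5 b16 b17 b18
  row 2: b21 a2 a3 b24 a5 b26 a7 b28
  row 3: a1 b32 a3 a4 b35 a6 a7 a8
Rows 2 and 3 agree on C; apply C→A and equate their A entries.
Rows 2 and 3 agree on A, C; apply A, C→B, H and equate their B, H entries.
Rows 2 and 3 agree on H; apply H→E and equate their E entries.
Row 3 is now all distinguished symbols — the join is lossless.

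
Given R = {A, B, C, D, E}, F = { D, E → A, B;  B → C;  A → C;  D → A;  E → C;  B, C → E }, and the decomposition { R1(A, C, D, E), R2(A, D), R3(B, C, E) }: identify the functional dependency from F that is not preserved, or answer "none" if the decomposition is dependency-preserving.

D, E → A, B

Check D, E → A, B: no single fragment contains all of {A, B, D, E}, and the restricted closure of {D, E} across the fragments never reaches {A, B}.
B → C is preserved.
A → C is preserved.
D → A is preserved.
E → C is preserved.
B, C → E is preserved.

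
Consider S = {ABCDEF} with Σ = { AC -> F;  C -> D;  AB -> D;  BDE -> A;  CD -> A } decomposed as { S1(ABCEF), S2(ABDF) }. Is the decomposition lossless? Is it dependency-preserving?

Lossless test: (ABF)⁺ = {ABDF}, which contains all of one fragment — lossless.
Dependency preservation: the restricted closure of {C} across the fragments never reaches {D}, so C → D cannot be enforced without a join — not preserved.

lossless but not dependency-preserving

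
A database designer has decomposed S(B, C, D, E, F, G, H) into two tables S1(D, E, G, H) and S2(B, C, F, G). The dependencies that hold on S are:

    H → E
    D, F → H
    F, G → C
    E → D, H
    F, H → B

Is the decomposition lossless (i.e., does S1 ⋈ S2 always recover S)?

Common attributes: S1 ∩ S2 = {G}.
No dependency enlarges {G}, so (G)⁺ = {G}.
The closure contains neither all of S1 = {D, E, G, H} nor all of S2 = {B, C, F, G}, so the common attributes are not a superkey of either fragment. The join is lossy.

No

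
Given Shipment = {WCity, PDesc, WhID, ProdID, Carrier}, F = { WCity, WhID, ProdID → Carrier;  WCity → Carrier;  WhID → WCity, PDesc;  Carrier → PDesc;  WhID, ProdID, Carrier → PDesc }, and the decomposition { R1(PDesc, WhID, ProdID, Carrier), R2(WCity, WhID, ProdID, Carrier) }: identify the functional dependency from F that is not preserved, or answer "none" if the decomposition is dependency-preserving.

WCity, WhID, ProdID → Carrier lies within R2.
WCity → Carrier lies within R2.
WhID → WCity, PDesc: restricted closure across fragments reaches WCity, PDesc.
Carrier → PDesc lies within R1.
WhID, ProdID, Carrier → PDesc lies within R1.
Every dependency is enforceable on the fragments, so the decomposition is dependency-preserving.

none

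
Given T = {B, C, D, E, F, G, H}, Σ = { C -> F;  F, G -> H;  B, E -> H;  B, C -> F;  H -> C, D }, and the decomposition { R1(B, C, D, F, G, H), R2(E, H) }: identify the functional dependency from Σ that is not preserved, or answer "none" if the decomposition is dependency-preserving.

Check B, E → H: no single fragment contains all of {B, E, H}, and the restricted closure of {B, E} across the fragments never reaches {H}.
C → F is preserved.
F, G → H is preserved.
B, C → F is preserved.
H → C, D is preserved.

B, E -> H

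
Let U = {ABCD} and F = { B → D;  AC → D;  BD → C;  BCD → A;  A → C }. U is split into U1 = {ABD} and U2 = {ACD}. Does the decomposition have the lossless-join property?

Common attributes: U1 ∩ U2 = {AD}.
Closure of {AD}: A → C applies, adding C. So (AD)⁺ = {ACD}.
This closure contains every attribute of U2, so U1 ∩ U2 → U2. The join is lossless.

Yes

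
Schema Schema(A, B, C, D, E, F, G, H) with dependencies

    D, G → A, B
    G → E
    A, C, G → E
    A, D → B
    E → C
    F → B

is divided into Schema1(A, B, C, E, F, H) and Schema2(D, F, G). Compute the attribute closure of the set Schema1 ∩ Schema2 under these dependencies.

B, F

Schema1 ∩ Schema2 = {F}.
F → B applies, adding B
Closure: {B, F}.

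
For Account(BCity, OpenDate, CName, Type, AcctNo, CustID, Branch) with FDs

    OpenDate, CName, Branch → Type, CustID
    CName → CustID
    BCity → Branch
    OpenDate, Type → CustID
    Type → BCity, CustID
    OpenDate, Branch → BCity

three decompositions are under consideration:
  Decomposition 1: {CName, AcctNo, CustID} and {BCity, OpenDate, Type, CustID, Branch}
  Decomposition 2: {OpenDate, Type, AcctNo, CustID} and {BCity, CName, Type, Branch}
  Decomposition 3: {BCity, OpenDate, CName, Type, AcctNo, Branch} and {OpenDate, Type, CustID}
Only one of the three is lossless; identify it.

Decomposition 1: common = {CustID}, closure = {CustID} → lossy.
Decomposition 2: common = {Type}, closure = {BCity, Type, CustID, Branch} → lossy.
Decomposition 3: common = {OpenDate, Type}, closure = {BCity, OpenDate, Type, CustID, Branch} → lossless.

Decomposition 3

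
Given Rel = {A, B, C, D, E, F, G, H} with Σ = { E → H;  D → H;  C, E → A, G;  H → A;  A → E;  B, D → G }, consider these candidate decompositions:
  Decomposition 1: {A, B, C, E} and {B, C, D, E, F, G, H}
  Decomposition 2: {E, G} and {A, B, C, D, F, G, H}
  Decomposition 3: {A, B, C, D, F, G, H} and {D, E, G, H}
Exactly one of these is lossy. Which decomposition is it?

Decomposition 1: common = {B, C, E}, closure = {A, B, C, E, G, H} → lossless.
Decomposition 2: common = {G}, closure = {G} → lossy.
Decomposition 3: common = {D, G, H}, closure = {A, D, E, G, H} → lossless.

Decomposition 2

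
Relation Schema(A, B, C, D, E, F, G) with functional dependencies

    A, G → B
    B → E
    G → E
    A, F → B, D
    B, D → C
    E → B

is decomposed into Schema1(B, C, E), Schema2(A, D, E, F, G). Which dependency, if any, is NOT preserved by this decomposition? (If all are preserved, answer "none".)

Check B, D → C: no single fragment contains all of {B, C, D}, and the restricted closure of {B, D} across the fragments never reaches {C}.
A, G → B is preserved.
B → E is preserved.
G → E is preserved.
A, F → B, D is preserved.
E → B is preserved.

B, D → C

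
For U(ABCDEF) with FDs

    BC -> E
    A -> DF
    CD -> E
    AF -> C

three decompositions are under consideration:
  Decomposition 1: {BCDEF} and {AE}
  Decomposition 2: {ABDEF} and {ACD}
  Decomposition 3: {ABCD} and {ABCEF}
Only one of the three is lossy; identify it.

Decomposition 1: common = {E}, closure = {E} → lossy.
Decomposition 2: common = {AD}, closure = {ACDEF} → lossless.
Decomposition 3: common = {ABC}, closure = {ABCDEF} → lossless.

Decomposition 1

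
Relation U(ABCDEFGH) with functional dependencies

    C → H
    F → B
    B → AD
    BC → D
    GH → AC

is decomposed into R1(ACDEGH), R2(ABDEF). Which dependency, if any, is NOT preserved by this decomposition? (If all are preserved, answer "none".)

none

C → H lies within R1.
F → B lies within R2.
B → AD lies within R2.
BC → D: restricted closure across fragments reaches D.
GH → AC lies within R1.
Every dependency is enforceable on the fragments, so the decomposition is dependency-preserving.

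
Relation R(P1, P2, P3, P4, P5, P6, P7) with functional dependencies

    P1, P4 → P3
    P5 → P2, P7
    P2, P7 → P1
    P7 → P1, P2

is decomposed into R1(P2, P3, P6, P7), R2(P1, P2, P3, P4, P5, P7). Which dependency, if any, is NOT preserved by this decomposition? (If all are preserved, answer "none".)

P1, P4 → P3 lies within R2.
P5 → P2, P7 lies within R2.
P2, P7 → P1 lies within R2.
P7 → P1, P2 lies within R2.
Every dependency is enforceable on the fragments, so the decomposition is dependency-preserving.

none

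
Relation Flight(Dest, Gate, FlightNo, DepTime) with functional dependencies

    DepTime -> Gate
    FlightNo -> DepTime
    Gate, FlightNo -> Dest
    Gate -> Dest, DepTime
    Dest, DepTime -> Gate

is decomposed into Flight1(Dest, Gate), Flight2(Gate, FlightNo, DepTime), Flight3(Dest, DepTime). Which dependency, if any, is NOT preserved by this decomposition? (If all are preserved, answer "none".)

none

DepTime → Gate lies within Flight2.
FlightNo → DepTime lies within Flight2.
Gate, FlightNo → Dest: restricted closure across fragments reaches Dest.
Gate → Dest, DepTime: restricted closure across fragments reaches Dest, DepTime.
Dest, DepTime → Gate: restricted closure across fragments reaches Gate.
Every dependency is enforceable on the fragments, so the decomposition is dependency-preserving.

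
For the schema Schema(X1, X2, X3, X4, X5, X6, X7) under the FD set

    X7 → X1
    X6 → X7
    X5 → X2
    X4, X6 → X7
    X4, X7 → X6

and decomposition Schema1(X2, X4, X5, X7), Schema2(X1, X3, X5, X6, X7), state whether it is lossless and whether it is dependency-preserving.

Lossless test: (X5, X7)⁺ = {X1, X2, X5, X7}, which is a superkey of neither fragment — lossy.
Dependency preservation: the restricted closure of {X4, X7} across the fragments never reaches {X6}, so X4, X7 → X6 cannot be enforced without a join — not preserved.

lossy and not dependency-preserving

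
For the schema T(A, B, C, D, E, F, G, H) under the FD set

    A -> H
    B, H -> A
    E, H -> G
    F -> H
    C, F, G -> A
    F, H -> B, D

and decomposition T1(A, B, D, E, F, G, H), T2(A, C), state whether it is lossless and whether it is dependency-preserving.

Lossless test: (A)⁺ = {A, H}, which is a superkey of neither fragment — lossy.
Dependency preservation: C, F, G → A is not contained in any single fragment, but the restricted closure of its left-hand side across the fragments still reaches the right-hand side; the remaining FDs each lie inside some fragment. All dependencies are preserved.

lossy but dependency-preserving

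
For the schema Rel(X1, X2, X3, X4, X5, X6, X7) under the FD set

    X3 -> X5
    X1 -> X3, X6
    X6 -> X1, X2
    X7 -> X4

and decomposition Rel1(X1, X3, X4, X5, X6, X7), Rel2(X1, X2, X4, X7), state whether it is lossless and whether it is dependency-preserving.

Lossless test: (X1, X4, X7)⁺ = {X1, X2, X3, X4, X5, X6, X7}, which contains all of one fragment — lossless.
Dependency preservation: X6 → X1, X2 is not contained in any single fragment, but the restricted closure of its left-hand side across the fragments still reaches the right-hand side; the remaining FDs each lie inside some fragment. All dependencies are preserved.

lossless and dependency-preserving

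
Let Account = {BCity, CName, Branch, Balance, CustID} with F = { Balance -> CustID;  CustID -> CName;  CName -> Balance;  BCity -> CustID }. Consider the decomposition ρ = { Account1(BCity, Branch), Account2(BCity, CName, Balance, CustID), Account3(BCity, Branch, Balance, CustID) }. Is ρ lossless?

Yes

Chase test. Columns are BCity, CName, Branch, Balance, CustID; row i has aⱼ where attribute j ∈ Accounti, else bᵢⱼ.
Initial tableau (one row per fragment):
  row 1: a1 b12 a3 b14 b15
  row 2: a1 a2 b23 a4 a5
  row 3: a1 b32 a3 a4 a5
Rows 2 and 3 agree on CustID; apply CustID→CName and equate their CName entries.
Rows 1 and 2 agree on BCity; apply BCity→CustID and equate their CustID entries.
Rows 1 and 2 agree on CustID; apply CustID→CName and equate their CName entries.
Rows 1 and 2 agree on CName; apply CName→Balance and equate their Balance entries.
Row 1 is now all distinguished symbols — the join is lossless.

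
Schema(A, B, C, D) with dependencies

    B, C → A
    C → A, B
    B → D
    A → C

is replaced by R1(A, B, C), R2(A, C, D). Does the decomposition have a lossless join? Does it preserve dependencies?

lossless but not dependency-preserving

Lossless test: (A, C)⁺ = {A, B, C, D}, which contains all of one fragment — lossless.
Dependency preservation: the restricted closure of {B} across the fragments never reaches {D}, so B → D cannot be enforced without a join — not preserved.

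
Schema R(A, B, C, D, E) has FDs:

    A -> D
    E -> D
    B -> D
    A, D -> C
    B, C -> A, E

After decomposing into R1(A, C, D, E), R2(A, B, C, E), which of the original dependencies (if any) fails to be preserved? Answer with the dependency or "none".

Check B → D: no single fragment contains all of {B, D}, and the restricted closure of {B} across the fragments never reaches {D}.
A → D is preserved.
E → D is preserved.
A, D → C is preserved.
B, C → A, E is preserved.

B -> D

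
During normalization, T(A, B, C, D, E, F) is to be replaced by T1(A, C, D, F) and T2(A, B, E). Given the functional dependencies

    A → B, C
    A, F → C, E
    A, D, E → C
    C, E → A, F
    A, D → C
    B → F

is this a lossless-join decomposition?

Yes

Common attributes: T1 ∩ T2 = {A}.
Closure of {A}: A → B, C applies, adding B, C; B → F applies, adding F; A, F → C, E applies, adding E. So (A)⁺ = {A, B, C, E, F}.
This closure contains every attribute of T2, so T1 ∩ T2 → T2. The join is lossless.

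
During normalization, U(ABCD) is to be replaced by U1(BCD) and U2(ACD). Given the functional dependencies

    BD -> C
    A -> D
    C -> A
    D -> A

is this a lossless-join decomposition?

Yes

Common attributes: U1 ∩ U2 = {CD}.
Closure of {CD}: C → A applies, adding A. So (CD)⁺ = {ACD}.
This closure contains every attribute of U2, so U1 ∩ U2 → U2. The join is lossless.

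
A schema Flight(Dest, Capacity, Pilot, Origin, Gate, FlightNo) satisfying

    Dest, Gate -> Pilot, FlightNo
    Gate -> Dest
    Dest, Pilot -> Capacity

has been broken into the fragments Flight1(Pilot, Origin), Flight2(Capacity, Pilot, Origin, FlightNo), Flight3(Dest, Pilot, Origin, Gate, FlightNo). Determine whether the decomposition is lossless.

No

Chase test. Columns are Dest, Capacity, Pilot, Origin, Gate, FlightNo; row i has aⱼ where attribute j ∈ Flighti, else bᵢⱼ.
Initial tableau (one row per fragment):
  row 1: b11 b12 a3 a4 b15 b16
  row 2: b21 a2 a3 a4 b25 a6
  row 3: a1 b32 a3 a4 a5 a6
No row becomes fully distinguished — the join is lossy.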